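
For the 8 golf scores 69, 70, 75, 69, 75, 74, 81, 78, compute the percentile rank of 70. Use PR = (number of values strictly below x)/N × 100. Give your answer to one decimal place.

N = 8.
Strictly below 70: 2. Equal to 70: 1.
PR = 2/8 × 100 = 25.0

25.0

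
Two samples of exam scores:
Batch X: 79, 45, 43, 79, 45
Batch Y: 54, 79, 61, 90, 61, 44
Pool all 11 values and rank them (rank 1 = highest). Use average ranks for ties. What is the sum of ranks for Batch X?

34

Sorted (descending): 90, 79, 79, 79, 61, 61, 54, 45, 45, 44, 43
The 3 values of 79 occupy positions 2–4 → average rank 3.
The 2 values of 61 occupy positions 5–6 → average rank (5+6)/2 = 5.5.
The 2 values of 45 occupy positions 8–9 → average rank (8+9)/2 = 8.5.
Batch X values → pooled ranks: 79→3, 45→8.5, 43→11, 79→3, 45→8.5
Rank sum = 3 + 8.5 + 11 + 3 + 8.5 = 34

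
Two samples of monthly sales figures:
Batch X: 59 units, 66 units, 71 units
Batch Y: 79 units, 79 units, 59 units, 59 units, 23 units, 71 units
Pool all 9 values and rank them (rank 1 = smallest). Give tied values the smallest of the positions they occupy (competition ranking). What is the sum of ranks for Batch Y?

Sorted (ascending): 23, 59, 59, 59, 66, 71, 71, 79, 79
The 3 values of 59 occupy positions 2–4 → each gets rank 2.
The 2 values of 71 occupy positions 6–7 → each gets rank 6.
The 2 values of 79 occupy positions 8–9 → each gets rank 8.
Batch Y values → pooled ranks: 79→8, 79→8, 59→2, 59→2, 23→1, 71→6
Rank sum = 8 + 8 + 2 + 2 + 1 + 6 = 27

27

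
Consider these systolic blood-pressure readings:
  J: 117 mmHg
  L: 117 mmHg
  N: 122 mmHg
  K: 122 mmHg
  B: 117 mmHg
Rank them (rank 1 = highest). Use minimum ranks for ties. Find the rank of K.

Sorted (descending): 122, 122, 117, 117, 117
The 2 values of 122 occupy positions 1–2 → each gets rank 1.
The 3 values of 117 occupy positions 3–5 → each gets rank 3.
K has value 122 mmHg → rank 1.

1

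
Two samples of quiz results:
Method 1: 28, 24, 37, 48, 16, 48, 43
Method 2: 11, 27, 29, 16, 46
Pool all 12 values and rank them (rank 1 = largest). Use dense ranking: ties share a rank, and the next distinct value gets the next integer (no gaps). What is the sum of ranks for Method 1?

Sorted (descending): 48, 48, 46, 43, 37, 29, 28, 27, 24, 16, 16, 11
The 2 values of 48 share dense rank 1.
The 2 values of 16 share dense rank 9.
Remaining distinct values take the next consecutive integers.
Method 1 values → pooled ranks: 28→6, 24→8, 37→4, 48→1, 16→9, 48→1, 43→3
Rank sum = 6 + 8 + 4 + 1 + 9 + 1 + 3 = 32

32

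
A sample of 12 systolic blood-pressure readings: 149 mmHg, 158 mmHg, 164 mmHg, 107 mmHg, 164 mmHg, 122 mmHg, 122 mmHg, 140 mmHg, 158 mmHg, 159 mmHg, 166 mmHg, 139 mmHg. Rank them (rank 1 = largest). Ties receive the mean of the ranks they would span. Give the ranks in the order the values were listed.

7, 5.5, 2.5, 12, 2.5, 10.5, 10.5, 8, 5.5, 4, 1, 9

Sorted (descending): 166, 164, 164, 159, 158, 158, 149, 140, 139, 122, 122, 107
The 2 values of 164 occupy positions 2–3 → average rank (2+3)/2 = 2.5.
The 2 values of 158 occupy positions 5–6 → average rank (5+6)/2 = 5.5.
The 2 values of 122 occupy positions 10–11 → average rank (10+11)/2 = 10.5.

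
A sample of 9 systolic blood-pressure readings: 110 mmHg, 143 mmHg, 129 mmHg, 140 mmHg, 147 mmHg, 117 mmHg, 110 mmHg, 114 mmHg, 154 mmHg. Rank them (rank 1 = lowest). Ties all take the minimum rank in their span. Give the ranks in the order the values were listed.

1, 7, 5, 6, 8, 4, 1, 3, 9

Sorted (ascending): 110, 110, 114, 117, 129, 140, 143, 147, 154
The 2 values of 110 occupy positions 1–2 → each gets rank 1.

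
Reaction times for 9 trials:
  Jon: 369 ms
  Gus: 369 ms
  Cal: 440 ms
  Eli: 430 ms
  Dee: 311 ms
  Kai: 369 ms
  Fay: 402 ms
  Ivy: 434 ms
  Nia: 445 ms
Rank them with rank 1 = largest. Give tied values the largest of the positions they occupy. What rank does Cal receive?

2

Sorted (descending): 445, 440, 434, 430, 402, 369, 369, 369, 311
The 3 values of 369 occupy positions 6–8 → each gets rank 8.
Cal has value 440 ms → rank 2.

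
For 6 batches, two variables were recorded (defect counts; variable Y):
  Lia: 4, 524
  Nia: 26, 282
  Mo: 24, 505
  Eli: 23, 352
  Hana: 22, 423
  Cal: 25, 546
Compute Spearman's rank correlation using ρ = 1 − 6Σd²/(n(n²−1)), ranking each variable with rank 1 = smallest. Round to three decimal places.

-0.257

Ranks of variable 1: 1, 6, 4, 3, 2, 5
Ranks of variable 2: 5, 1, 4, 2, 3, 6
d = r₁ − r₂: -4, 5, 0, 1, -1, -1
d²: 16, 25, 0, 1, 1, 1; Σd² = 44
ρ = 1 − 6·44/(6·35) = 1 − 264/210 = -0.257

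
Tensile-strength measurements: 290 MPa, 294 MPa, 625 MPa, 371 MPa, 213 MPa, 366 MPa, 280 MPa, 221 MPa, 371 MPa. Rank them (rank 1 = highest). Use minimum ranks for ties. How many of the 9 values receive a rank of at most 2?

Sorted (descending): 625, 371, 371, 366, 294, 290, 280, 221, 213
The 2 values of 371 occupy positions 2–3 → each gets rank 2.
Ranks ≤ 2: {1, 2, 2} → 3 values.

3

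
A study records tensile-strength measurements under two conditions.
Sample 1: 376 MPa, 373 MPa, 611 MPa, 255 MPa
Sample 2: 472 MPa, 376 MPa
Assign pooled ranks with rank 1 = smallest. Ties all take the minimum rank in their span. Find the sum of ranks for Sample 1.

12

Sorted (ascending): 255, 373, 376, 376, 472, 611
The 2 values of 376 occupy positions 3–4 → each gets rank 3.
Sample 1 values → pooled ranks: 376→3, 373→2, 611→6, 255→1
Rank sum = 3 + 2 + 6 + 1 = 12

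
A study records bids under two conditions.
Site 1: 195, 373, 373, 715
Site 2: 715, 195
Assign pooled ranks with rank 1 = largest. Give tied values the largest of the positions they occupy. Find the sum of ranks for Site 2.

Sorted (descending): 715, 715, 373, 373, 195, 195
The 2 values of 715 occupy positions 1–2 → each gets rank 2.
The 2 values of 373 occupy positions 3–4 → each gets rank 4.
The 2 values of 195 occupy positions 5–6 → each gets rank 6.
Site 2 values → pooled ranks: 715→2, 195→6
Rank sum = 2 + 6 = 8

8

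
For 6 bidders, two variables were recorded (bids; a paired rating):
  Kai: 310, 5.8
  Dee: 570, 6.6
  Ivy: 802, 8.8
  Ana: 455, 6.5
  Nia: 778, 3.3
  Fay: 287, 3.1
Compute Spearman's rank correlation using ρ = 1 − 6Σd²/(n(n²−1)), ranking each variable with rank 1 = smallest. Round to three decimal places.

Ranks of variable 1: 2, 4, 6, 3, 5, 1
Ranks of variable 2: 3, 5, 6, 4, 2, 1
d = r₁ − r₂: -1, -1, 0, -1, 3, 0
d²: 1, 1, 0, 1, 9, 0; Σd² = 12
ρ = 1 − 6·12/(6·35) = 1 − 72/210 = 0.657

0.657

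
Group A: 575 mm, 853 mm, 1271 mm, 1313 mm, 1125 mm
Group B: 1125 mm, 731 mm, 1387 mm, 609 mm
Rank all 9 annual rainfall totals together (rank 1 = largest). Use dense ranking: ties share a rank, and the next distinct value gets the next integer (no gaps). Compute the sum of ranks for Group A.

22

Sorted (descending): 1387, 1313, 1271, 1125, 1125, 853, 731, 609, 575
The 2 values of 1125 share dense rank 4.
Remaining distinct values take the next consecutive integers.
Group A values → pooled ranks: 575→8, 853→5, 1271→3, 1313→2, 1125→4
Rank sum = 8 + 5 + 3 + 2 + 4 = 22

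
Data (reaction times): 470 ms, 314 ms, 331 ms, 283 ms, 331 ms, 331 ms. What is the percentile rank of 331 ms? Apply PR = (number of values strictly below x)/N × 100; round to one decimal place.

N = 6.
Strictly below 331: 2. Equal to 331: 3.
PR = 2/6 × 100 = 33.3

33.3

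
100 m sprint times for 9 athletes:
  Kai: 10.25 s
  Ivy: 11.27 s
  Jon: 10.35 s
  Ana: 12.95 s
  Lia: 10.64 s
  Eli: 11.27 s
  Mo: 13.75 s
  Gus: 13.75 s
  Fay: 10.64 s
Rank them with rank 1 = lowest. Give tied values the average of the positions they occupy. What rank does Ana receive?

7

Sorted (ascending): 10.25, 10.35, 10.64, 10.64, 11.27, 11.27, 12.95, 13.75, 13.75
The 2 values of 10.64 occupy positions 3–4 → average rank (3+4)/2 = 3.5.
The 2 values of 11.27 occupy positions 5–6 → average rank (5+6)/2 = 5.5.
The 2 values of 13.75 occupy positions 8–9 → average rank (8+9)/2 = 8.5.
Ana has value 12.95 s → rank 7.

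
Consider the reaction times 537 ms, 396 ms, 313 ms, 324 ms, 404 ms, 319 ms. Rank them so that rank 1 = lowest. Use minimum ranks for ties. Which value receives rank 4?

396

Sorted (ascending): 313, 319, 324, 396, 404, 537
No ties — each value takes its position as its rank.
Rank 4 → value 396.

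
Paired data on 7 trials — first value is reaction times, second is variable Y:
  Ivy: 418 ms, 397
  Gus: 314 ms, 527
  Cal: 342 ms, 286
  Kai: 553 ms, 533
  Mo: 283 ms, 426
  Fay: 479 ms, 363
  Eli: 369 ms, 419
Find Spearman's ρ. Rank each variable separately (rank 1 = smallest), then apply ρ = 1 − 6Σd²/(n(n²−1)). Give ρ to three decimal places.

Ranks of variable 1: 5, 2, 3, 7, 1, 6, 4
Ranks of variable 2: 3, 6, 1, 7, 5, 2, 4
d = r₁ − r₂: 2, -4, 2, 0, -4, 4, 0
d²: 4, 16, 4, 0, 16, 16, 0; Σd² = 56
ρ = 1 − 6·56/(7·48) = 1 − 336/336 = 0.000

0.000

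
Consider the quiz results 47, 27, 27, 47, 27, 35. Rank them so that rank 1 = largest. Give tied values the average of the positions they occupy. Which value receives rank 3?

Sorted (descending): 47, 47, 35, 27, 27, 27
The 2 values of 47 occupy positions 1–2 → average rank (1+2)/2 = 1.5.
The 3 values of 27 occupy positions 4–6 → average rank 5.
Rank 3 → value 35.

35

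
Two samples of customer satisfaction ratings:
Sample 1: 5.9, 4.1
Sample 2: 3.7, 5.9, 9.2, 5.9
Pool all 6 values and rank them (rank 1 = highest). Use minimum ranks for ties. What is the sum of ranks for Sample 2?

Sorted (descending): 9.2, 5.9, 5.9, 5.9, 4.1, 3.7
The 3 values of 5.9 occupy positions 2–4 → each gets rank 2.
Sample 2 values → pooled ranks: 3.7→6, 5.9→2, 9.2→1, 5.9→2
Rank sum = 6 + 2 + 1 + 2 = 11

11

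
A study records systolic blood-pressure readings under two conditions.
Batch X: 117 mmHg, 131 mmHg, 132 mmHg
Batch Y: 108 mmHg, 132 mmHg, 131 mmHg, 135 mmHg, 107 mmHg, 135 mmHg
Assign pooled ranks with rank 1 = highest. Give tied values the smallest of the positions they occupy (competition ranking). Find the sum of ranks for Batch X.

Sorted (descending): 135, 135, 132, 132, 131, 131, 117, 108, 107
The 2 values of 135 occupy positions 1–2 → each gets rank 1.
The 2 values of 132 occupy positions 3–4 → each gets rank 3.
The 2 values of 131 occupy positions 5–6 → each gets rank 5.
Batch X values → pooled ranks: 117→7, 131→5, 132→3
Rank sum = 7 + 5 + 3 = 15

15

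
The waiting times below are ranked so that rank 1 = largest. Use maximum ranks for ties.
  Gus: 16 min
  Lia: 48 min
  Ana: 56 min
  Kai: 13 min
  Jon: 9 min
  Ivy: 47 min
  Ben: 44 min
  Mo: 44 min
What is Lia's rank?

Sorted (descending): 56, 48, 47, 44, 44, 16, 13, 9
The 2 values of 44 occupy positions 4–5 → each gets rank 5.
Lia has value 48 min → rank 2.

2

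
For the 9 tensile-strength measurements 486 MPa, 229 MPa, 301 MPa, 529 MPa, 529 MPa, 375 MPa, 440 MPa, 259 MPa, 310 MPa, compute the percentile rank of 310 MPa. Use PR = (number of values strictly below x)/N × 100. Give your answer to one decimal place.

33.3

N = 9.
Strictly below 310: 3. Equal to 310: 1.
PR = 3/9 × 100 = 33.3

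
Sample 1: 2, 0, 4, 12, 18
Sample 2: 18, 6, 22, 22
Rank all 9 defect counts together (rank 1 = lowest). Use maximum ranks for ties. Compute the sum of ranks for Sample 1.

Sorted (ascending): 0, 2, 4, 6, 12, 18, 18, 22, 22
The 2 values of 18 occupy positions 6–7 → each gets rank 7.
The 2 values of 22 occupy positions 8–9 → each gets rank 9.
Sample 1 values → pooled ranks: 2→2, 0→1, 4→3, 12→5, 18→7
Rank sum = 2 + 1 + 3 + 5 + 7 = 18

18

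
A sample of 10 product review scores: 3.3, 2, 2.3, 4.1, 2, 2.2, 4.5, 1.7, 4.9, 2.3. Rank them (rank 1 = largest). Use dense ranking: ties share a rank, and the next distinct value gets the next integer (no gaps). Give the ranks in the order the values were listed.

4, 7, 5, 3, 7, 6, 2, 8, 1, 5

Sorted (descending): 4.9, 4.5, 4.1, 3.3, 2.3, 2.3, 2.2, 2, 2, 1.7
The 2 values of 2.3 share dense rank 5.
The 2 values of 2 share dense rank 7.
Remaining distinct values take the next consecutive integers.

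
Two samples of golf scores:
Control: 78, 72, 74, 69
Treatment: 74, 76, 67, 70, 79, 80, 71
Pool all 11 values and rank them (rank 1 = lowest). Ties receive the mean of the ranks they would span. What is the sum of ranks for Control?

Sorted (ascending): 67, 69, 70, 71, 72, 74, 74, 76, 78, 79, 80
The 2 values of 74 occupy positions 6–7 → average rank (6+7)/2 = 6.5.
Control values → pooled ranks: 78→9, 72→5, 74→6.5, 69→2
Rank sum = 9 + 5 + 6.5 + 2 = 22.5

22.5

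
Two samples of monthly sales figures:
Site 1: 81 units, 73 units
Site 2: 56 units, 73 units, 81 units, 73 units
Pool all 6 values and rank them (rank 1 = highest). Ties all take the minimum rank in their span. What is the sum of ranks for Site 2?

13

Sorted (descending): 81, 81, 73, 73, 73, 56
The 2 values of 81 occupy positions 1–2 → each gets rank 1.
The 3 values of 73 occupy positions 3–5 → each gets rank 3.
Site 2 values → pooled ranks: 56→6, 73→3, 81→1, 73→3
Rank sum = 6 + 3 + 1 + 3 = 13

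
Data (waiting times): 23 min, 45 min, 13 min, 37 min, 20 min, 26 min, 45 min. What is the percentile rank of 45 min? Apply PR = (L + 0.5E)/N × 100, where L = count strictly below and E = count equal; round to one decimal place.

85.7

N = 7.
Strictly below 45: 5. Equal to 45: 2.
PR = (5 + 0.5·2)/7 × 100 = 85.7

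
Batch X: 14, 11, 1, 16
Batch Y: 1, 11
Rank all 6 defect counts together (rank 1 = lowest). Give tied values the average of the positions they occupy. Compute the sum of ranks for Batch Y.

5

Sorted (ascending): 1, 1, 11, 11, 14, 16
The 2 values of 1 occupy positions 1–2 → average rank (1+2)/2 = 1.5.
The 2 values of 11 occupy positions 3–4 → average rank (3+4)/2 = 3.5.
Batch Y values → pooled ranks: 1→1.5, 11→3.5
Rank sum = 1.5 + 3.5 = 5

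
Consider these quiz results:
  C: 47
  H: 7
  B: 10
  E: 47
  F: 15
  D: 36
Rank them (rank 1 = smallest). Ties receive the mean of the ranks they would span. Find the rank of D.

4

Sorted (ascending): 7, 10, 15, 36, 47, 47
The 2 values of 47 occupy positions 5–6 → average rank (5+6)/2 = 5.5.
D has value 36 → rank 4.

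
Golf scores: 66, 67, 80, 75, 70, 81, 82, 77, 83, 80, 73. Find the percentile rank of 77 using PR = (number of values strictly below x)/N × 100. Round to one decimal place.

45.5

N = 11.
Strictly below 77: 5. Equal to 77: 1.
PR = 5/11 × 100 = 45.5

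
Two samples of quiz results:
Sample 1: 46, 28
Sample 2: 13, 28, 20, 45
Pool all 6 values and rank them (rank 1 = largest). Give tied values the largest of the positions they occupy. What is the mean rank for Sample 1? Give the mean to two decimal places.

2.50

Sorted (descending): 46, 45, 28, 28, 20, 13
The 2 values of 28 occupy positions 3–4 → each gets rank 4.
Sample 1 values → pooled ranks: 46→1, 28→4
Mean rank = (1 + 4) / 2 = 2.50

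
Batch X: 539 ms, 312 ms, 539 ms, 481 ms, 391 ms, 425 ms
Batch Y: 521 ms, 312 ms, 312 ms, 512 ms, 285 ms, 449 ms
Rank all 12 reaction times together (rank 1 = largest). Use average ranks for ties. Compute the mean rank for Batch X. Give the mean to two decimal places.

5.50

Sorted (descending): 539, 539, 521, 512, 481, 449, 425, 391, 312, 312, 312, 285
The 2 values of 539 occupy positions 1–2 → average rank (1+2)/2 = 1.5.
The 3 values of 312 occupy positions 9–11 → average rank 10.
Batch X values → pooled ranks: 539→1.5, 312→10, 539→1.5, 481→5, 391→8, 425→7
Mean rank = (1.5 + 10 + 1.5 + 5 + 8 + 7) / 6 = 5.50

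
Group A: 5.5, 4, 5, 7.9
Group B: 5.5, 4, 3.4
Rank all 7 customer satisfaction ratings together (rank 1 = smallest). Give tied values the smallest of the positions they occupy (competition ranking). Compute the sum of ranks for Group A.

Sorted (ascending): 3.4, 4, 4, 5, 5.5, 5.5, 7.9
The 2 values of 4 occupy positions 2–3 → each gets rank 2.
The 2 values of 5.5 occupy positions 5–6 → each gets rank 5.
Group A values → pooled ranks: 5.5→5, 4→2, 5→4, 7.9→7
Rank sum = 5 + 2 + 4 + 7 = 18

18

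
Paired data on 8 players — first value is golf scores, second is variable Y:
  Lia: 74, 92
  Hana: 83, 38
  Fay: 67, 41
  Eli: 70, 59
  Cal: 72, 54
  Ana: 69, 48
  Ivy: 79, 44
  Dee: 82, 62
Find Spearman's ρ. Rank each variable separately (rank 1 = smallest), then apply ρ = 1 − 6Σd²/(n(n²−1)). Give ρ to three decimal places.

0.024

Ranks of variable 1: 5, 8, 1, 3, 4, 2, 6, 7
Ranks of variable 2: 8, 1, 2, 6, 5, 4, 3, 7
d = r₁ − r₂: -3, 7, -1, -3, -1, -2, 3, 0
d²: 9, 49, 1, 9, 1, 4, 9, 0; Σd² = 82
ρ = 1 − 6·82/(8·63) = 1 − 492/504 = 0.024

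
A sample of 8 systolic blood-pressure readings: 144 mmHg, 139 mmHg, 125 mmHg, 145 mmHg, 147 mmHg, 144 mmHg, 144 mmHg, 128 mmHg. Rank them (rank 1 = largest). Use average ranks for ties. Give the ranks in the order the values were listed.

4, 6, 8, 2, 1, 4, 4, 7

Sorted (descending): 147, 145, 144, 144, 144, 139, 128, 125
The 3 values of 144 occupy positions 3–5 → average rank 4.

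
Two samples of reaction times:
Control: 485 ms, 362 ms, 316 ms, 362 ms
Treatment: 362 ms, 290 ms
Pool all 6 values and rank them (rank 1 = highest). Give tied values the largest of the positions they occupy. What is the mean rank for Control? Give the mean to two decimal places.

Sorted (descending): 485, 362, 362, 362, 316, 290
The 3 values of 362 occupy positions 2–4 → each gets rank 4.
Control values → pooled ranks: 485→1, 362→4, 316→5, 362→4
Mean rank = (1 + 4 + 5 + 4) / 4 = 3.50

3.50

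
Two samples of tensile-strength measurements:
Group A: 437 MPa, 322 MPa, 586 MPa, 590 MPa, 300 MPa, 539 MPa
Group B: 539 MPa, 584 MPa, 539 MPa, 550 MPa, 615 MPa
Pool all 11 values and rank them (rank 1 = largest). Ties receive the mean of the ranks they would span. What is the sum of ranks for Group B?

24

Sorted (descending): 615, 590, 586, 584, 550, 539, 539, 539, 437, 322, 300
The 3 values of 539 occupy positions 6–8 → average rank 7.
Group B values → pooled ranks: 539→7, 584→4, 539→7, 550→5, 615→1
Rank sum = 7 + 4 + 7 + 5 + 1 = 24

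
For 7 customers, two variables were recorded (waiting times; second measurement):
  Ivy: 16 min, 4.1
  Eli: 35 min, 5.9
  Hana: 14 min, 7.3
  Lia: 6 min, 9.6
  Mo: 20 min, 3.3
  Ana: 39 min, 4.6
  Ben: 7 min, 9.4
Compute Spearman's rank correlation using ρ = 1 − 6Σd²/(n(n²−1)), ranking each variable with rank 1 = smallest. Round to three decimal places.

Ranks of variable 1: 4, 6, 3, 1, 5, 7, 2
Ranks of variable 2: 2, 4, 5, 7, 1, 3, 6
d = r₁ − r₂: 2, 2, -2, -6, 4, 4, -4
d²: 4, 4, 4, 36, 16, 16, 16; Σd² = 96
ρ = 1 − 6·96/(7·48) = 1 − 576/336 = -0.714

-0.714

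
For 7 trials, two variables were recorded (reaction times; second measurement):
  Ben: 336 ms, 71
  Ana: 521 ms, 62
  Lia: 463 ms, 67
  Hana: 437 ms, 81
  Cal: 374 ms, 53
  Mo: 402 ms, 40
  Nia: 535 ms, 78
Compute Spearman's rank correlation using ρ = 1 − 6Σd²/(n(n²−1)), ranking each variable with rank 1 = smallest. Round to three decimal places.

Ranks of variable 1: 1, 6, 5, 4, 2, 3, 7
Ranks of variable 2: 5, 3, 4, 7, 2, 1, 6
d = r₁ − r₂: -4, 3, 1, -3, 0, 2, 1
d²: 16, 9, 1, 9, 0, 4, 1; Σd² = 40
ρ = 1 − 6·40/(7·48) = 1 − 240/336 = 0.286

0.286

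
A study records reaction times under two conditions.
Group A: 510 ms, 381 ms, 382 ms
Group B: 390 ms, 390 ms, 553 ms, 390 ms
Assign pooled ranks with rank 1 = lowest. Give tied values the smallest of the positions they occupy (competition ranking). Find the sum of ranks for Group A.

Sorted (ascending): 381, 382, 390, 390, 390, 510, 553
The 3 values of 390 occupy positions 3–5 → each gets rank 3.
Group A values → pooled ranks: 510→6, 381→1, 382→2
Rank sum = 6 + 1 + 2 = 9

9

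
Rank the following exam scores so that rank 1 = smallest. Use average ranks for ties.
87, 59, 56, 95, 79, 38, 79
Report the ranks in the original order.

6, 3, 2, 7, 4.5, 1, 4.5

Sorted (ascending): 38, 56, 59, 79, 79, 87, 95
The 2 values of 79 occupy positions 4–5 → average rank (4+5)/2 = 4.5.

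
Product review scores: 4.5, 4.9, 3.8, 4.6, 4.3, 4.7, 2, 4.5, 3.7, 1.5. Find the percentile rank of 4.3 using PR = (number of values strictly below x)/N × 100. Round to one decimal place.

40.0

N = 10.
Strictly below 4.3: 4. Equal to 4.3: 1.
PR = 4/10 × 100 = 40.0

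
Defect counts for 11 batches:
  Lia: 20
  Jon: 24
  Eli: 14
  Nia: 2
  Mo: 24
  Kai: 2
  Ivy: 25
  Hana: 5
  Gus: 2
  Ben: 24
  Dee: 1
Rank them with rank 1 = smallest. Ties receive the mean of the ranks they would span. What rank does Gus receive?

Sorted (ascending): 1, 2, 2, 2, 5, 14, 20, 24, 24, 24, 25
The 3 values of 2 occupy positions 2–4 → average rank 3.
The 3 values of 24 occupy positions 8–10 → average rank 9.
Gus has value 2 → rank 3.

3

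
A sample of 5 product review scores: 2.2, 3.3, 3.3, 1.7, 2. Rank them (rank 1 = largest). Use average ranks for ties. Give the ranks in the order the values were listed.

3, 1.5, 1.5, 5, 4

Sorted (descending): 3.3, 3.3, 2.2, 2, 1.7
The 2 values of 3.3 occupy positions 1–2 → average rank (1+2)/2 = 1.5.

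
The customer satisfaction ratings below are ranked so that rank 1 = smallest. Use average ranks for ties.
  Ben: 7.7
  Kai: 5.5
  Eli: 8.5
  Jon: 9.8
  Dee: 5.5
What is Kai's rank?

Sorted (ascending): 5.5, 5.5, 7.7, 8.5, 9.8
The 2 values of 5.5 occupy positions 1–2 → average rank (1+2)/2 = 1.5.
Kai has value 5.5 → rank 1.5.

1.5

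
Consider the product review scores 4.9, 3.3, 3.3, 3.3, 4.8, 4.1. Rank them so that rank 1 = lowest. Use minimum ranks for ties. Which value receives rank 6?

Sorted (ascending): 3.3, 3.3, 3.3, 4.1, 4.8, 4.9
The 3 values of 3.3 occupy positions 1–3 → each gets rank 1.
Rank 6 → value 4.9.

4.9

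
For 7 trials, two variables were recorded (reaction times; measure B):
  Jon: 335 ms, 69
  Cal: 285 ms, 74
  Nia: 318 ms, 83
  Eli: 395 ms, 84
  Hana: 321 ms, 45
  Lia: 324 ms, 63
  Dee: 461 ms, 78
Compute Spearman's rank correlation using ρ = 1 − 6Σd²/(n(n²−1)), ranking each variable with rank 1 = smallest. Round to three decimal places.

Ranks of variable 1: 5, 1, 2, 6, 3, 4, 7
Ranks of variable 2: 3, 4, 6, 7, 1, 2, 5
d = r₁ − r₂: 2, -3, -4, -1, 2, 2, 2
d²: 4, 9, 16, 1, 4, 4, 4; Σd² = 42
ρ = 1 − 6·42/(7·48) = 1 − 252/336 = 0.250

0.250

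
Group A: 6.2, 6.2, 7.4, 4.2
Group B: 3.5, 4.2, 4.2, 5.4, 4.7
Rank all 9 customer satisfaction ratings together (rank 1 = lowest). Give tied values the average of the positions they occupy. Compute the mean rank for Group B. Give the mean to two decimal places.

Sorted (ascending): 3.5, 4.2, 4.2, 4.2, 4.7, 5.4, 6.2, 6.2, 7.4
The 3 values of 4.2 occupy positions 2–4 → average rank 3.
The 2 values of 6.2 occupy positions 7–8 → average rank (7+8)/2 = 7.5.
Group B values → pooled ranks: 3.5→1, 4.2→3, 4.2→3, 5.4→6, 4.7→5
Mean rank = (1 + 3 + 3 + 6 + 5) / 5 = 3.60

3.60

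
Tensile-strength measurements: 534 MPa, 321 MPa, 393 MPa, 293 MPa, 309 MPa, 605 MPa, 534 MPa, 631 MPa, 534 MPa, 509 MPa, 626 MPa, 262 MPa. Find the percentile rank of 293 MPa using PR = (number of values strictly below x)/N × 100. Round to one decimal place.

N = 12.
Strictly below 293: 1. Equal to 293: 1.
PR = 1/12 × 100 = 8.3

8.3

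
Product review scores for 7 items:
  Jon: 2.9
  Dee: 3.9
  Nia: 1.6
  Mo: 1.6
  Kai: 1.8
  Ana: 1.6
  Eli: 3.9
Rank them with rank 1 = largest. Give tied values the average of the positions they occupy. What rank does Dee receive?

Sorted (descending): 3.9, 3.9, 2.9, 1.8, 1.6, 1.6, 1.6
The 2 values of 3.9 occupy positions 1–2 → average rank (1+2)/2 = 1.5.
The 3 values of 1.6 occupy positions 5–7 → average rank 6.
Dee has value 3.9 → rank 1.5.

1.5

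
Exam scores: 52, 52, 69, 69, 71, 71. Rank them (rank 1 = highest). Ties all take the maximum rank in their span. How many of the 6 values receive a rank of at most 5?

4

Sorted (descending): 71, 71, 69, 69, 52, 52
The 2 values of 71 occupy positions 1–2 → each gets rank 2.
The 2 values of 69 occupy positions 3–4 → each gets rank 4.
The 2 values of 52 occupy positions 5–6 → each gets rank 6.
Ranks ≤ 5: {2, 2, 4, 4} → 4 values.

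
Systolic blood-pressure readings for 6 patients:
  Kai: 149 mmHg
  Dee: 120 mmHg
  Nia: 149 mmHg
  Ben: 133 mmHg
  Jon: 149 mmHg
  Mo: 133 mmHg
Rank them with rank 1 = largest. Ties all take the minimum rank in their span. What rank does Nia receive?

1

Sorted (descending): 149, 149, 149, 133, 133, 120
The 3 values of 149 occupy positions 1–3 → each gets rank 1.
The 2 values of 133 occupy positions 4–5 → each gets rank 4.
Nia has value 149 mmHg → rank 1.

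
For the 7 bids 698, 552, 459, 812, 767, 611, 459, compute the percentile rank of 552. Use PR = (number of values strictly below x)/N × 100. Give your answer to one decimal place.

N = 7.
Strictly below 552: 2. Equal to 552: 1.
PR = 2/7 × 100 = 28.6

28.6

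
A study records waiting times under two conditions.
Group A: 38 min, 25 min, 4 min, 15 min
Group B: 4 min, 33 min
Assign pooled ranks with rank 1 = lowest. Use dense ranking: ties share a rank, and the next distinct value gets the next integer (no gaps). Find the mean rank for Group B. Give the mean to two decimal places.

Sorted (ascending): 4, 4, 15, 25, 33, 38
The 2 values of 4 share dense rank 1.
Remaining distinct values take the next consecutive integers.
Group B values → pooled ranks: 4→1, 33→4
Mean rank = (1 + 4) / 2 = 2.50

2.50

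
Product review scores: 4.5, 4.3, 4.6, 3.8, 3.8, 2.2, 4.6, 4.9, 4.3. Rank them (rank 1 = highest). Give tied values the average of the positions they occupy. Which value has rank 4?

4.5

Sorted (descending): 4.9, 4.6, 4.6, 4.5, 4.3, 4.3, 3.8, 3.8, 2.2
The 2 values of 4.6 occupy positions 2–3 → average rank (2+3)/2 = 2.5.
The 2 values of 4.3 occupy positions 5–6 → average rank (5+6)/2 = 5.5.
The 2 values of 3.8 occupy positions 7–8 → average rank (7+8)/2 = 7.5.
Rank 4 → value 4.5.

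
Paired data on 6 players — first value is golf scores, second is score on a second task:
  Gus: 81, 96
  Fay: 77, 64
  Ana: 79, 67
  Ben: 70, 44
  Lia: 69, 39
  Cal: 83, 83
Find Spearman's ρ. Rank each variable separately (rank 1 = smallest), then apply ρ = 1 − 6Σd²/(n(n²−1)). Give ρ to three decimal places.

0.943

Ranks of variable 1: 5, 3, 4, 2, 1, 6
Ranks of variable 2: 6, 3, 4, 2, 1, 5
d = r₁ − r₂: -1, 0, 0, 0, 0, 1
d²: 1, 0, 0, 0, 0, 1; Σd² = 2
ρ = 1 − 6·2/(6·35) = 1 − 12/210 = 0.943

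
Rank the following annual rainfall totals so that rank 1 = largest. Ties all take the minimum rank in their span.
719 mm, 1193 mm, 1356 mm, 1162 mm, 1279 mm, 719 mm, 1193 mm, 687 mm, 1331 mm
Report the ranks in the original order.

7, 4, 1, 6, 3, 7, 4, 9, 2

Sorted (descending): 1356, 1331, 1279, 1193, 1193, 1162, 719, 719, 687
The 2 values of 1193 occupy positions 4–5 → each gets rank 4.
The 2 values of 719 occupy positions 7–8 → each gets rank 7.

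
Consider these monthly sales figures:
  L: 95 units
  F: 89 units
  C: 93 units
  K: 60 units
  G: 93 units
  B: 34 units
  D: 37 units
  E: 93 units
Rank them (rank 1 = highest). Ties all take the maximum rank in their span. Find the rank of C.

Sorted (descending): 95, 93, 93, 93, 89, 60, 37, 34
The 3 values of 93 occupy positions 2–4 → each gets rank 4.
C has value 93 units → rank 4.

4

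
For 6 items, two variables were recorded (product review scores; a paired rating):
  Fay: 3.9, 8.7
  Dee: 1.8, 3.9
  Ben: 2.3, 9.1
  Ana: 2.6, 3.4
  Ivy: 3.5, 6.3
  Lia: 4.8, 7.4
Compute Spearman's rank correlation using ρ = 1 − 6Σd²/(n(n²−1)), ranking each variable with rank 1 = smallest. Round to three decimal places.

0.257

Ranks of variable 1: 5, 1, 2, 3, 4, 6
Ranks of variable 2: 5, 2, 6, 1, 3, 4
d = r₁ − r₂: 0, -1, -4, 2, 1, 2
d²: 0, 1, 16, 4, 1, 4; Σd² = 26
ρ = 1 − 6·26/(6·35) = 1 − 156/210 = 0.257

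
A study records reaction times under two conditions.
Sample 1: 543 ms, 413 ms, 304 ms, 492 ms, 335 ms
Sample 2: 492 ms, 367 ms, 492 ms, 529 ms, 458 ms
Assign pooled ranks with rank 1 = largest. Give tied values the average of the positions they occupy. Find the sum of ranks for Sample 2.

24

Sorted (descending): 543, 529, 492, 492, 492, 458, 413, 367, 335, 304
The 3 values of 492 occupy positions 3–5 → average rank 4.
Sample 2 values → pooled ranks: 492→4, 367→8, 492→4, 529→2, 458→6
Rank sum = 4 + 8 + 4 + 2 + 6 = 24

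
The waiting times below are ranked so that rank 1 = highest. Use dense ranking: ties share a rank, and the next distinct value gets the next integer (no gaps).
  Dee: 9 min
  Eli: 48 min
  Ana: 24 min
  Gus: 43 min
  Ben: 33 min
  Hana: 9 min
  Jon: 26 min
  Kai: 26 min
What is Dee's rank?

Sorted (descending): 48, 43, 33, 26, 26, 24, 9, 9
The 2 values of 26 share dense rank 4.
The 2 values of 9 share dense rank 6.
Remaining distinct values take the next consecutive integers.
Dee has value 9 min → rank 6.

6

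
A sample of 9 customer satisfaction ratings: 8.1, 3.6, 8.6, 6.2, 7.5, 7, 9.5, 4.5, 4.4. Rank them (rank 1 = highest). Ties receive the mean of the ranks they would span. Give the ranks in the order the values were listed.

Sorted (descending): 9.5, 8.6, 8.1, 7.5, 7, 6.2, 4.5, 4.4, 3.6
No ties — each value takes its position as its rank.

3, 9, 2, 6, 4, 5, 1, 7, 8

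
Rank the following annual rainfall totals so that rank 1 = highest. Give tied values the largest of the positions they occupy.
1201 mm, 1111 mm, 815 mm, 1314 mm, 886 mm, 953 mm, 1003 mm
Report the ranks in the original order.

2, 3, 7, 1, 6, 5, 4

Sorted (descending): 1314, 1201, 1111, 1003, 953, 886, 815
No ties — each value takes its position as its rank.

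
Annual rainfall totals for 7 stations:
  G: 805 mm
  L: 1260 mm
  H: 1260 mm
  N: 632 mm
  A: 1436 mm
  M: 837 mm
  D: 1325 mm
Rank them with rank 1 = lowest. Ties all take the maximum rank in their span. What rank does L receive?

5

Sorted (ascending): 632, 805, 837, 1260, 1260, 1325, 1436
The 2 values of 1260 occupy positions 4–5 → each gets rank 5.
L has value 1260 mm → rank 5.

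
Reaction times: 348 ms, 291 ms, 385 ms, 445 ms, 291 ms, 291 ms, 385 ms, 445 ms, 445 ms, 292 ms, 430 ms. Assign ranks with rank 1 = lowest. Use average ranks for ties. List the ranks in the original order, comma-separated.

Sorted (ascending): 291, 291, 291, 292, 348, 385, 385, 430, 445, 445, 445
The 3 values of 291 occupy positions 1–3 → average rank 2.
The 2 values of 385 occupy positions 6–7 → average rank (6+7)/2 = 6.5.
The 3 values of 445 occupy positions 9–11 → average rank 10.

5, 2, 6.5, 10, 2, 2, 6.5, 10, 10, 4, 8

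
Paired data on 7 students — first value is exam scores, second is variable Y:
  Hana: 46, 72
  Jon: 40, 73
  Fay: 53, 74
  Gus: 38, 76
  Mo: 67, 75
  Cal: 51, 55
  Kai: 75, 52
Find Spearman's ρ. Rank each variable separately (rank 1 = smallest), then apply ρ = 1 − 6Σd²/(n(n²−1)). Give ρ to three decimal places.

Ranks of variable 1: 3, 2, 5, 1, 6, 4, 7
Ranks of variable 2: 3, 4, 5, 7, 6, 2, 1
d = r₁ − r₂: 0, -2, 0, -6, 0, 2, 6
d²: 0, 4, 0, 36, 0, 4, 36; Σd² = 80
ρ = 1 − 6·80/(7·48) = 1 − 480/336 = -0.429

-0.429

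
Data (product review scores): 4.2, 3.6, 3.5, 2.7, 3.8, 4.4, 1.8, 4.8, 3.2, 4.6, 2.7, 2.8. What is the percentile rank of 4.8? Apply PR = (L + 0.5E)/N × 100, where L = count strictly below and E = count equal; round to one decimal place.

N = 12.
Strictly below 4.8: 11. Equal to 4.8: 1.
PR = (11 + 0.5·1)/12 × 100 = 95.8

95.8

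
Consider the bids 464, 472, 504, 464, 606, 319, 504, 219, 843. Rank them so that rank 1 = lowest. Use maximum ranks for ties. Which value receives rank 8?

606

Sorted (ascending): 219, 319, 464, 464, 472, 504, 504, 606, 843
The 2 values of 464 occupy positions 3–4 → each gets rank 4.
The 2 values of 504 occupy positions 6–7 → each gets rank 7.
Rank 8 → value 606.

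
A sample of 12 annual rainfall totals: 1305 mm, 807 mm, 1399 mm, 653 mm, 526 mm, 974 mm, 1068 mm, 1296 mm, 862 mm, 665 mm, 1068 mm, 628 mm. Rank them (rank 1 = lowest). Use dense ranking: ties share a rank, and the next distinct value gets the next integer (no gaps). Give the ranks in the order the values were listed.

10, 5, 11, 3, 1, 7, 8, 9, 6, 4, 8, 2

Sorted (ascending): 526, 628, 653, 665, 807, 862, 974, 1068, 1068, 1296, 1305, 1399
The 2 values of 1068 share dense rank 8.
Remaining distinct values take the next consecutive integers.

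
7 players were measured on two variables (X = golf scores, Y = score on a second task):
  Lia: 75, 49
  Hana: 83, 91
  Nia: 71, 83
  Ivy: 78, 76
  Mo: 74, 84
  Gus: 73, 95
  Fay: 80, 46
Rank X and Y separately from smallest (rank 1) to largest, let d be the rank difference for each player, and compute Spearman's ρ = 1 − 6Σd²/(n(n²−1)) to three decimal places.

Ranks of variable 1: 4, 7, 1, 5, 3, 2, 6
Ranks of variable 2: 2, 6, 4, 3, 5, 7, 1
d = r₁ − r₂: 2, 1, -3, 2, -2, -5, 5
d²: 4, 1, 9, 4, 4, 25, 25; Σd² = 72
ρ = 1 − 6·72/(7·48) = 1 − 432/336 = -0.286

-0.286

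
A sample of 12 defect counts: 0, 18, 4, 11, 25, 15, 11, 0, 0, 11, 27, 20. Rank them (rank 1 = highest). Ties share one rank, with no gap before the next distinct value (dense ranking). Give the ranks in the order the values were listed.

Sorted (descending): 27, 25, 20, 18, 15, 11, 11, 11, 4, 0, 0, 0
The 3 values of 11 share dense rank 6.
The 3 values of 0 share dense rank 8.
Remaining distinct values take the next consecutive integers.

8, 4, 7, 6, 2, 5, 6, 8, 8, 6, 1, 3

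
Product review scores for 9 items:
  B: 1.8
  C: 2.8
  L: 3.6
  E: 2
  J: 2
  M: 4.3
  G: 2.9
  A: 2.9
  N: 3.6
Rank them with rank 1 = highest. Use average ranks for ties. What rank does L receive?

2.5

Sorted (descending): 4.3, 3.6, 3.6, 2.9, 2.9, 2.8, 2, 2, 1.8
The 2 values of 3.6 occupy positions 2–3 → average rank (2+3)/2 = 2.5.
The 2 values of 2.9 occupy positions 4–5 → average rank (4+5)/2 = 4.5.
The 2 values of 2 occupy positions 7–8 → average rank (7+8)/2 = 7.5.
L has value 3.6 → rank 2.5.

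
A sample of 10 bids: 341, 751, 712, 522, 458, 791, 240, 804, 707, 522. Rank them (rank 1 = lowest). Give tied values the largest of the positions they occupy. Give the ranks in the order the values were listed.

Sorted (ascending): 240, 341, 458, 522, 522, 707, 712, 751, 791, 804
The 2 values of 522 occupy positions 4–5 → each gets rank 5.

2, 8, 7, 5, 3, 9, 1, 10, 6, 5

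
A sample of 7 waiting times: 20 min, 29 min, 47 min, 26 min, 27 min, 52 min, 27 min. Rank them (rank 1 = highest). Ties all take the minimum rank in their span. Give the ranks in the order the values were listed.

Sorted (descending): 52, 47, 29, 27, 27, 26, 20
The 2 values of 27 occupy positions 4–5 → each gets rank 4.

7, 3, 2, 6, 4, 1, 4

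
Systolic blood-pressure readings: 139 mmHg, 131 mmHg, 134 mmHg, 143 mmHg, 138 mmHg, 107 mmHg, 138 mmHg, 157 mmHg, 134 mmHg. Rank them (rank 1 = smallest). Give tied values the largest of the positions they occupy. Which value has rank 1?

107

Sorted (ascending): 107, 131, 134, 134, 138, 138, 139, 143, 157
The 2 values of 134 occupy positions 3–4 → each gets rank 4.
The 2 values of 138 occupy positions 5–6 → each gets rank 6.
Rank 1 → value 107.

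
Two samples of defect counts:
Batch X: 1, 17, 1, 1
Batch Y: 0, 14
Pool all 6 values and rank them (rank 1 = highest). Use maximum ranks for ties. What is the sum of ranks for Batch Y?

Sorted (descending): 17, 14, 1, 1, 1, 0
The 3 values of 1 occupy positions 3–5 → each gets rank 5.
Batch Y values → pooled ranks: 0→6, 14→2
Rank sum = 6 + 2 = 8

8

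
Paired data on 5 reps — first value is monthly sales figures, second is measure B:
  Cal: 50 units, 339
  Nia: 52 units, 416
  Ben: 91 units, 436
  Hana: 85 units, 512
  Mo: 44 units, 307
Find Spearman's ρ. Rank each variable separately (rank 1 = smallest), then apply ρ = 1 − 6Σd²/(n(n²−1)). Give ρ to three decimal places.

Ranks of variable 1: 2, 3, 5, 4, 1
Ranks of variable 2: 2, 3, 4, 5, 1
d = r₁ − r₂: 0, 0, 1, -1, 0
d²: 0, 0, 1, 1, 0; Σd² = 2
ρ = 1 − 6·2/(5·24) = 1 − 12/120 = 0.900

0.900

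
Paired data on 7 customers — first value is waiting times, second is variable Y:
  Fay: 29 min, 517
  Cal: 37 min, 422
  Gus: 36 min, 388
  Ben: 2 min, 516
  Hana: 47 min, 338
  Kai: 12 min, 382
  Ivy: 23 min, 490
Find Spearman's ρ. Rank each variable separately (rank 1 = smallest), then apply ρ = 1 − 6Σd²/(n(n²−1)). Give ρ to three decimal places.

-0.464

Ranks of variable 1: 4, 6, 5, 1, 7, 2, 3
Ranks of variable 2: 7, 4, 3, 6, 1, 2, 5
d = r₁ − r₂: -3, 2, 2, -5, 6, 0, -2
d²: 9, 4, 4, 25, 36, 0, 4; Σd² = 82
ρ = 1 − 6·82/(7·48) = 1 − 492/336 = -0.464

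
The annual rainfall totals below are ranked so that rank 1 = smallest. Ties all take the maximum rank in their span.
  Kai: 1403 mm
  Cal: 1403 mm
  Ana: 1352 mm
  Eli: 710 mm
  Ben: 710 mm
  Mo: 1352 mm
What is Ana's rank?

4

Sorted (ascending): 710, 710, 1352, 1352, 1403, 1403
The 2 values of 710 occupy positions 1–2 → each gets rank 2.
The 2 values of 1352 occupy positions 3–4 → each gets rank 4.
The 2 values of 1403 occupy positions 5–6 → each gets rank 6.
Ana has value 1352 mm → rank 4.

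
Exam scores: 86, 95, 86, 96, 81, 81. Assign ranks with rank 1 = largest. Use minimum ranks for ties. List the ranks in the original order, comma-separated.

3, 2, 3, 1, 5, 5

Sorted (descending): 96, 95, 86, 86, 81, 81
The 2 values of 86 occupy positions 3–4 → each gets rank 3.
The 2 values of 81 occupy positions 5–6 → each gets rank 5.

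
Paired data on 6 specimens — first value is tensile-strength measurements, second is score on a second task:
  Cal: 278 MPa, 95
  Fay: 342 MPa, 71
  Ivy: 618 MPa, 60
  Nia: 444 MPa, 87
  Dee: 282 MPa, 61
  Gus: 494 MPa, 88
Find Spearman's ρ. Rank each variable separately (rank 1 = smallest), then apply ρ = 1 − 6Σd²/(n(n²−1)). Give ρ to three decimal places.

Ranks of variable 1: 1, 3, 6, 4, 2, 5
Ranks of variable 2: 6, 3, 1, 4, 2, 5
d = r₁ − r₂: -5, 0, 5, 0, 0, 0
d²: 25, 0, 25, 0, 0, 0; Σd² = 50
ρ = 1 − 6·50/(6·35) = 1 − 300/210 = -0.429

-0.429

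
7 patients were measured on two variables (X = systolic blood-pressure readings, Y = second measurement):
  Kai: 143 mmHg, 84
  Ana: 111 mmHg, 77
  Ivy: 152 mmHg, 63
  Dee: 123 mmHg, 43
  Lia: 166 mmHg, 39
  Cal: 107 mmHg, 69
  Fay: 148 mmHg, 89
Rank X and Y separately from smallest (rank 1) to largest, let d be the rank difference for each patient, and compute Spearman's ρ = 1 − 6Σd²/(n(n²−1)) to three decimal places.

Ranks of variable 1: 4, 2, 6, 3, 7, 1, 5
Ranks of variable 2: 6, 5, 3, 2, 1, 4, 7
d = r₁ − r₂: -2, -3, 3, 1, 6, -3, -2
d²: 4, 9, 9, 1, 36, 9, 4; Σd² = 72
ρ = 1 − 6·72/(7·48) = 1 − 432/336 = -0.286

-0.286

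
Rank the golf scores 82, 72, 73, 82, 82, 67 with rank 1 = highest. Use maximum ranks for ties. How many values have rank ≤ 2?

Sorted (descending): 82, 82, 82, 73, 72, 67
The 3 values of 82 occupy positions 1–3 → each gets rank 3.
Ranks ≤ 2: {} → 0 values.

0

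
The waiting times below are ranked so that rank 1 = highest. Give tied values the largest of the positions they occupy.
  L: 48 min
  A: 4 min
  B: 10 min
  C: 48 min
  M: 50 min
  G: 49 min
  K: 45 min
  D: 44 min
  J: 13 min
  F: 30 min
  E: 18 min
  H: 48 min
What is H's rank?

Sorted (descending): 50, 49, 48, 48, 48, 45, 44, 30, 18, 13, 10, 4
The 3 values of 48 occupy positions 3–5 → each gets rank 5.
H has value 48 min → rank 5.

5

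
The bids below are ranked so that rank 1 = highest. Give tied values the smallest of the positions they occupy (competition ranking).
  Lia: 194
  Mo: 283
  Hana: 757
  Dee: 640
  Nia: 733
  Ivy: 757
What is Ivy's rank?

1

Sorted (descending): 757, 757, 733, 640, 283, 194
The 2 values of 757 occupy positions 1–2 → each gets rank 1.
Ivy has value 757 → rank 1.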